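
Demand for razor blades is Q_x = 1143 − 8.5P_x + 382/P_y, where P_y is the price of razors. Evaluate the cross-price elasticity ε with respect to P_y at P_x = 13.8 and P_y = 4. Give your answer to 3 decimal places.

At P_x = 13.8 and P_y = 4: Q_x = 1121.2.
∂Q_x/∂P_y = −382/P_y² = -23.8750.
ε = (∂Q_x/∂P_y)(P_y/Q_x) = -23.8750 × (4/1121.2) ≈ -0.085.
ε < 0: complements.

-0.085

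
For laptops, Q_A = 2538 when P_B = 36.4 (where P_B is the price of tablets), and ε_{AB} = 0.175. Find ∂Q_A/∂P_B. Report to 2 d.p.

ε = (∂Q_A/∂P_B)·(P_B/Q_A) ⇒ ∂Q_A/∂P_B = ε·Q_A/P_B = 0.175 × 2538/36.4 ≈ 12.20.

12.20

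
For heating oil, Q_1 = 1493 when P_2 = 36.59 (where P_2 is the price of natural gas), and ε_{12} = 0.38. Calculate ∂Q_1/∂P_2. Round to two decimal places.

15.51

ε = (∂Q_1/∂P_2)·(P_2/Q_1) ⇒ ∂Q_1/∂P_2 = ε·Q_1/P_2 = 0.38 × 1493/36.59 ≈ 15.51.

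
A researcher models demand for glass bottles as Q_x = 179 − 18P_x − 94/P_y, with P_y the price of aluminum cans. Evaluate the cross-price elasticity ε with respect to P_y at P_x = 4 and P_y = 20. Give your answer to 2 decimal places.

0.05

At P_x = 4 and P_y = 20: Q_x = 102.3.
∂Q_x/∂P_y = 94/P_y² = 0.2350.
ε = (∂Q_x/∂P_y)(P_y/Q_x) = 0.2350 × (20/102.3) ≈ 0.05.
ε > 0: substitutes.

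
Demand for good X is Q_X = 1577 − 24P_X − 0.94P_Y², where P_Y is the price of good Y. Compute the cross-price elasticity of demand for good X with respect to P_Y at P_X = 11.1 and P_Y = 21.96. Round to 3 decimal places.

At P_X = 11.1 and P_Y = 21.96: Q_X = 857.293.
∂Q_X/∂P_Y = -1.88P_Y = -1.88(21.96) = -41.2848.
ε = (∂Q_X/∂P_Y)(P_Y/Q_X) = -41.2848 × (21.96/857.293) ≈ -1.058.
ε < 0: complements.

-1.058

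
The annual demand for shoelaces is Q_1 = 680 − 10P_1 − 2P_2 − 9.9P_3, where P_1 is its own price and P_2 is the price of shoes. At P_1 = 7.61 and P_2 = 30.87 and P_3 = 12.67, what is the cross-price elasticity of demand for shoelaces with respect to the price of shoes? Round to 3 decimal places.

-0.148

At P_1 = 7.61 and P_2 = 30.87 and P_3 = 12.67: Q_1 = 416.727.
∂Q_1/∂P_2 = -2.
ε = (∂Q_1/∂P_2)(P_2/Q_1) = -2 × (30.87/416.727) ≈ -0.148.
Since ε < 0, shoelaces and shoes are complements.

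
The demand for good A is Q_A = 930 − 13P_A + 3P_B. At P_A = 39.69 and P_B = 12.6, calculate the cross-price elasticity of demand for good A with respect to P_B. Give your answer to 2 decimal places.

0.08

At P_A = 39.69 and P_B = 12.6: Q_A = 451.83.
∂Q_A/∂P_B = 3.
ε = (∂Q_A/∂P_B)(P_B/Q_A) = 3 × (12.6/451.83) ≈ 0.08.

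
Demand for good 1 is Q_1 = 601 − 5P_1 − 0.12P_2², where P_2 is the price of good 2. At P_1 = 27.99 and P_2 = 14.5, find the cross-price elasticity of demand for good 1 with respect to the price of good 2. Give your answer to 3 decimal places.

-0.116

At P_1 = 27.99 and P_2 = 14.5: Q_1 = 435.82.
∂Q_1/∂P_2 = -0.24P_2 = -0.24(14.5) = -3.4800.
ε = (∂Q_1/∂P_2)(P_2/Q_1) = -3.4800 × (14.5/435.82) ≈ -0.116.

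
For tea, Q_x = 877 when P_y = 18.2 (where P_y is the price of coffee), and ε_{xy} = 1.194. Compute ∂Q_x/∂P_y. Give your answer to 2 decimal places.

57.54

ε = (∂Q_x/∂P_y)·(P_y/Q_x) ⇒ ∂Q_x/∂P_y = ε·Q_x/P_y = 1.194 × 877/18.2 ≈ 57.54.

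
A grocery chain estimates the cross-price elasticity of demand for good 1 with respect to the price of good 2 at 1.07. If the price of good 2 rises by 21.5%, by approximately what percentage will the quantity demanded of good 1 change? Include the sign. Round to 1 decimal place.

%ΔQ ≈ ε × %ΔP of good 2 = 1.07 × (21.5%) = 23.0%.
Demand for good 1 rises by about 23.0%.

23.0%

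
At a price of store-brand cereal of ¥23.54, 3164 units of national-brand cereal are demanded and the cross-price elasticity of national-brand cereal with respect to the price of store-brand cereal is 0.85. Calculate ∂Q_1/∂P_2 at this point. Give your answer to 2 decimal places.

ε = (∂Q_1/∂P_2)·(P_2/Q_1) ⇒ ∂Q_1/∂P_2 = ε·Q_1/P_2 = 0.85 × 3164/23.54 ≈ 114.25.

114.25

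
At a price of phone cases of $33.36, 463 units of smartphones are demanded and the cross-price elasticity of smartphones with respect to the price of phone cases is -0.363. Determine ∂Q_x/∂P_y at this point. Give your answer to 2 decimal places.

-5.04

ε = (∂Q_x/∂P_y)·(P_y/Q_x) ⇒ ∂Q_x/∂P_y = ε·Q_x/P_y = -0.363 × 463/33.36 ≈ -5.04.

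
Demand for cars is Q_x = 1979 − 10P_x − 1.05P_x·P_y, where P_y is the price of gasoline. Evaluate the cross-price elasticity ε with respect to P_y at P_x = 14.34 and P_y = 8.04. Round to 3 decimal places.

-0.071

At P_x = 14.34 and P_y = 8.04: Q_x = 1714.542.
∂Q_x/∂P_y = -1.05P_x = -1.05(14.34) = -15.0570.
ε = (∂Q_x/∂P_y)(P_y/Q_x) = -15.0570 × (8.04/1714.542) ≈ -0.071.
ε < 0: complements.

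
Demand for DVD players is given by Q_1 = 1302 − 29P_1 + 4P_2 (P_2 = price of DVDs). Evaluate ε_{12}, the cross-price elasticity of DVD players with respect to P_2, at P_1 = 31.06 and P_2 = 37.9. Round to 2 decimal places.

0.27

At P_1 = 31.06 and P_2 = 37.9: Q_1 = 552.86.
∂Q_1/∂P_2 = 4.
ε = (∂Q_1/∂P_2)(P_2/Q_1) = 4 × (37.9/552.86) ≈ 0.27.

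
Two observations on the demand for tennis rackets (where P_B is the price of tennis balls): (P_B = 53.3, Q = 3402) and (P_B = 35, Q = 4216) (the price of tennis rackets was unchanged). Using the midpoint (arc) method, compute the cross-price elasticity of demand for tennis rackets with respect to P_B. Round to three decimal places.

-0.516

ΔQ_A = 4216 − 3402 = 814; ΔP_B = 35 − 53.3 = -18.3.
Midpoints: Q̄_A = 3809.0, P̄_B = 44.15.
ε = (ΔQ_A/Q̄_A)/(ΔP_B/P̄_B) = (814/3809.0)/(-18.3/44.15) ≈ -0.516.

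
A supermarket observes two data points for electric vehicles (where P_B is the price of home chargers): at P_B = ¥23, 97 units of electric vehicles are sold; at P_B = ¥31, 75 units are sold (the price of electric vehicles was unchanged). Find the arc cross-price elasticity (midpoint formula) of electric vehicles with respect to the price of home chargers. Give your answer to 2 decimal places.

-0.86

ΔQ_A = 75 − 97 = -22; ΔP_B = 31 − 23 = 8.
Midpoints: Q̄_A = 86.0, P̄_B = 27.00.
ε = (ΔQ_A/Q̄_A)/(ΔP_B/P̄_B) = (-22/86.0)/(8/27.00) ≈ -0.86.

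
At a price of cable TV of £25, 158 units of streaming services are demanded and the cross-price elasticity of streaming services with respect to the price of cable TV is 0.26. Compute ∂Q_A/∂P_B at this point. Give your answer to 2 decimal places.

ε = (∂Q_A/∂P_B)·(P_B/Q_A) ⇒ ∂Q_A/∂P_B = ε·Q_A/P_B = 0.26 × 158/25 ≈ 1.64.

1.64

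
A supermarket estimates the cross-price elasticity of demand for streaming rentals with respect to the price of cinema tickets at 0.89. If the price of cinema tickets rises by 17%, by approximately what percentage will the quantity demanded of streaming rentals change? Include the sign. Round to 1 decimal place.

%ΔQ ≈ ε × %ΔP of cinema tickets = 0.89 × (17%) = 15.1%.

15.1%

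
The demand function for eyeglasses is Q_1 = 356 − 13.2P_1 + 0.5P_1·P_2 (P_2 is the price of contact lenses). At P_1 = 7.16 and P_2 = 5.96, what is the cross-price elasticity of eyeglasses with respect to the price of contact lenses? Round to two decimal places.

0.08

At P_1 = 7.16 and P_2 = 5.96: Q_1 = 282.825.
∂Q_1/∂P_2 = 0.5P_1 = 0.5(7.16) = 3.5800.
ε = (∂Q_1/∂P_2)(P_2/Q_1) = 3.5800 × (5.96/282.825) ≈ 0.08.
ε > 0: substitutes.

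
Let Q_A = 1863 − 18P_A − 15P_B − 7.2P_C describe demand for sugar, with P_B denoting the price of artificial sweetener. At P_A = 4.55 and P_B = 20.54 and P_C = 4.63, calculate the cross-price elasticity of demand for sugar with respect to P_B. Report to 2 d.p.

-0.21

At P_A = 4.55 and P_B = 20.54 and P_C = 4.63: Q_A = 1439.664.
∂Q_A/∂P_B = -15.
ε = (∂Q_A/∂P_B)(P_B/Q_A) = -15 × (20.54/1439.664) ≈ -0.21.
Since ε < 0, sugar and artificial sweetener are complements.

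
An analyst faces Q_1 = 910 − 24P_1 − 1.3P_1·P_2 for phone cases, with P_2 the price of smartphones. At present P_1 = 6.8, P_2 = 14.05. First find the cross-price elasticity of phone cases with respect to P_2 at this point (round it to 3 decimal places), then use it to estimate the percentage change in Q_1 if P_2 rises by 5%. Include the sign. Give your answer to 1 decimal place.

-1.0%

At P_1 = 6.8, P_2 = 14.05: Q_1 = 622.598.
∂Q_1/∂P_2 = -1.3P_1 = -8.8400.
ε = (∂Q_1/∂P_2)(P_2/Q_1) = -8.8400 × 14.05/622.598 ≈ -0.199.
%ΔQ_1 ≈ ε × %ΔP_2 = -0.199 × (5%) = -1.0%.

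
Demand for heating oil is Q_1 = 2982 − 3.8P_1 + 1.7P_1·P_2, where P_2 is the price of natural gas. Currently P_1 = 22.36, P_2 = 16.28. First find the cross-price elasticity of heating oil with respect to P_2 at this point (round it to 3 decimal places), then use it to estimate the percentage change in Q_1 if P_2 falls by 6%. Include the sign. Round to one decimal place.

At P_1 = 22.36, P_2 = 16.28: Q_1 = 3515.867.
∂Q_1/∂P_2 = 1.7P_1 = 38.0120.
ε = (∂Q_1/∂P_2)(P_2/Q_1) = 38.0120 × 16.28/3515.867 ≈ 0.176.
%ΔQ_1 ≈ ε × %ΔP_2 = 0.176 × (-6%) = -1.1%.

-1.1%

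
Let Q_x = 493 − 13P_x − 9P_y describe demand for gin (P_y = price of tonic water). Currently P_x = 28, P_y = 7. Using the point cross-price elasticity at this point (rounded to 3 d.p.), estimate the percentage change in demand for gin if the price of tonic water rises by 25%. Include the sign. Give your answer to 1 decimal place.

-23.9%

At P_x = 28, P_y = 7: Q_x = 66.
∂Q_x/∂P_y = -9.
ε = (∂Q_x/∂P_y)(P_y/Q_x) = -9.0000 × 7/66 ≈ -0.955.
%ΔQ_x ≈ ε × %ΔP_y = -0.955 × (25%) = -23.9%.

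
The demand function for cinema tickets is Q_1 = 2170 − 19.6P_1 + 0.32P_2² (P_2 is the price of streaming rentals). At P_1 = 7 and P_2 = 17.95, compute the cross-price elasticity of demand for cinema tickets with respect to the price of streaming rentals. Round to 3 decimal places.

At P_1 = 7 and P_2 = 17.95: Q_1 = 2135.905.
∂Q_1/∂P_2 = 0.64P_2 = 0.64(17.95) = 11.4880.
ε = (∂Q_1/∂P_2)(P_2/Q_1) = 11.4880 × (17.95/2135.905) ≈ 0.097.
ε > 0: substitutes.

0.097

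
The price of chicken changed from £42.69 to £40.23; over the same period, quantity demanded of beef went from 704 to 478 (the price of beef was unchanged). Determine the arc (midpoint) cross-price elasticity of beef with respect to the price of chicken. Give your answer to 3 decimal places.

6.445

ΔQ_A = 478 − 704 = -226; ΔP_B = 40.23 − 42.69 = -2.46.
Midpoints: Q̄_A = 591.0, P̄_B = 41.46.
ε = (ΔQ_A/Q̄_A)/(ΔP_B/P̄_B) = (-226/591.0)/(-2.46/41.46) ≈ 6.445.
ε > 0: beef and chicken are substitutes.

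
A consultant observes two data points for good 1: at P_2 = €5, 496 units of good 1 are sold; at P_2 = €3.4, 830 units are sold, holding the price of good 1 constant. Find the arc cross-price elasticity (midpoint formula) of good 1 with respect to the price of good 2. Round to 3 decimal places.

ΔQ_1 = 830 − 496 = 334; ΔP_2 = 3.4 − 5 = -1.6.
Midpoints: Q̄_1 = 663.0, P̄_2 = 4.20.
ε = (ΔQ_1/Q̄_1)/(ΔP_2/P̄_2) = (334/663.0)/(-1.6/4.20) ≈ -1.322.

-1.322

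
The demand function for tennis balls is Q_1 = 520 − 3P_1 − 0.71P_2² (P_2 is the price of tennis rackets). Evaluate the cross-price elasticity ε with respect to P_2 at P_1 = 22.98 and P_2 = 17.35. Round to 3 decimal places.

-1.801

At P_1 = 22.98 and P_2 = 17.35: Q_1 = 237.334.
∂Q_1/∂P_2 = -1.42P_2 = -1.42(17.35) = -24.6370.
ε = (∂Q_1/∂P_2)(P_2/Q_1) = -24.6370 × (17.35/237.334) ≈ -1.801.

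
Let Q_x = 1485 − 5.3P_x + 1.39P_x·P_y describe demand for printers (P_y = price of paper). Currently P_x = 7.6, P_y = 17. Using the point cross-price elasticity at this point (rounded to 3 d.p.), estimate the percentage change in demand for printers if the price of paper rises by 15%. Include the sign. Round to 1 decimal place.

At P_x = 7.6, P_y = 17: Q_x = 1624.308.
∂Q_x/∂P_y = 1.39P_x = 10.5640.
ε = (∂Q_x/∂P_y)(P_y/Q_x) = 10.5640 × 17/1624.308 ≈ 0.111.
%ΔQ_x ≈ ε × %ΔP_y = 0.111 × (15%) = 1.7%.

1.7%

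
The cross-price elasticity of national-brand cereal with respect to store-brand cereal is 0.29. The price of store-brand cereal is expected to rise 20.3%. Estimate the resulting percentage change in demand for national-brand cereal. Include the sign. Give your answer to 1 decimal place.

5.9%

%ΔQ ≈ ε × %ΔP of store-brand cereal = 0.29 × (20.3%) = 5.9%.
Demand for national-brand cereal rises by about 5.9%.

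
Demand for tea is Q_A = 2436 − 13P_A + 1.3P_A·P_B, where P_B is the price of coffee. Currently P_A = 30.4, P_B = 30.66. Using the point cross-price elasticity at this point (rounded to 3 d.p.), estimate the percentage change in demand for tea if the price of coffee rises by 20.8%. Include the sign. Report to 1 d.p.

7.8%

At P_A = 30.4, P_B = 30.66: Q_A = 3252.483.
∂Q_A/∂P_B = 1.3P_A = 39.5200.
ε = (∂Q_A/∂P_B)(P_B/Q_A) = 39.5200 × 30.66/3252.483 ≈ 0.373.
%ΔQ_A ≈ ε × %ΔP_B = 0.373 × (20.8%) = 7.8%.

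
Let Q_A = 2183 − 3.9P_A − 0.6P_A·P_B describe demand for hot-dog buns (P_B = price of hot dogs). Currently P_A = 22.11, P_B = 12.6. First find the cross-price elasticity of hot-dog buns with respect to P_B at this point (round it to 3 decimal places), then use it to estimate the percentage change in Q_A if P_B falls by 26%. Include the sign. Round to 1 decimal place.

2.3%

At P_A = 22.11, P_B = 12.6: Q_A = 1929.619.
∂Q_A/∂P_B = -0.6P_A = -13.2660.
ε = (∂Q_A/∂P_B)(P_B/Q_A) = -13.2660 × 12.6/1929.619 ≈ -0.087.
%ΔQ_A ≈ ε × %ΔP_B = -0.087 × (-26%) = 2.3%.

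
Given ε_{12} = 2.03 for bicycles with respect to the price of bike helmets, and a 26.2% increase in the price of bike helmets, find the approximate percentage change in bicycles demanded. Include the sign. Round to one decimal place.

%ΔQ ≈ ε × %ΔP of bike helmets = 2.03 × (26.2%) = 53.2%.
Demand for bicycles rises by about 53.2%.

53.2%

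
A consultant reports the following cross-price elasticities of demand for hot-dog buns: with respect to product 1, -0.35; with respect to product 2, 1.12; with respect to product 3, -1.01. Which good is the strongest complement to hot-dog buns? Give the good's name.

Complements have ε < 0. The most negative value is -1.01 (product 3).

product 3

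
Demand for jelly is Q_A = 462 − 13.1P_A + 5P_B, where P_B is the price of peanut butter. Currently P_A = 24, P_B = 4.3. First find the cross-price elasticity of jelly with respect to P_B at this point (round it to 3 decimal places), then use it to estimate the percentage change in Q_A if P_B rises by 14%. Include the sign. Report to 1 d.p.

1.8%

At P_A = 24, P_B = 4.3: Q_A = 169.1.
∂Q_A/∂P_B = 5.
ε = (∂Q_A/∂P_B)(P_B/Q_A) = 5.0000 × 4.3/169.1 ≈ 0.127.
%ΔQ_A ≈ ε × %ΔP_B = 0.127 × (14%) = 1.8%.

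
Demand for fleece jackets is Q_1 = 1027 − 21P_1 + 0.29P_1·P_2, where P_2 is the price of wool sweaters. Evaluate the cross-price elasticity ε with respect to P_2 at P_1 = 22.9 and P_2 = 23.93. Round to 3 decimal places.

At P_1 = 22.9 and P_2 = 23.93: Q_1 = 705.019.
∂Q_1/∂P_2 = 0.29P_1 = 0.29(22.9) = 6.6410.
ε = (∂Q_1/∂P_2)(P_2/Q_1) = 6.6410 × (23.93/705.019) ≈ 0.225.
ε > 0: substitutes.

0.225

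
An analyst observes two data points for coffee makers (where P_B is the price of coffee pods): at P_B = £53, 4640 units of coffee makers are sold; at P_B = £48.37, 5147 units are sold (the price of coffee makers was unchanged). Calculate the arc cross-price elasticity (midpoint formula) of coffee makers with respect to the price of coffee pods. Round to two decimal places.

ΔQ_A = 5147 − 4640 = 507; ΔP_B = 48.37 − 53 = -4.63.
Midpoints: Q̄_A = 4893.5, P̄_B = 50.69.
ε = (ΔQ_A/Q̄_A)/(ΔP_B/P̄_B) = (507/4893.5)/(-4.63/50.69) ≈ -1.13.
ε < 0: coffee makers and coffee pods are complements.

-1.13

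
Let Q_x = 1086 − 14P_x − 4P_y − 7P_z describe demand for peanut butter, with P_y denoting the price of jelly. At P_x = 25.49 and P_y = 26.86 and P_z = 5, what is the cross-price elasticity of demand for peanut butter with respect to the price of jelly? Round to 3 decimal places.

At P_x = 25.49 and P_y = 26.86 and P_z = 5: Q_x = 586.7.
∂Q_x/∂P_y = -4.
ε = (∂Q_x/∂P_y)(P_y/Q_x) = -4 × (26.86/586.7) ≈ -0.183.

-0.183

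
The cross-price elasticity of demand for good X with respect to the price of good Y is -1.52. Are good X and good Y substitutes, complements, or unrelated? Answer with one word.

ε = -1.52 < 0, so a higher price of good Y lowers demand for good X: complements.

complements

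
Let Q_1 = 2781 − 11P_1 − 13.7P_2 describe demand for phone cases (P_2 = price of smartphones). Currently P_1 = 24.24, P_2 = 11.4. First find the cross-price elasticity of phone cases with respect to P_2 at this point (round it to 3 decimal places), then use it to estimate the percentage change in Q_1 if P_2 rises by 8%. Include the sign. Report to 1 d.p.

-0.5%

At P_1 = 24.24, P_2 = 11.4: Q_1 = 2358.18.
∂Q_1/∂P_2 = -13.7.
ε = (∂Q_1/∂P_2)(P_2/Q_1) = -13.7000 × 11.4/2358.18 ≈ -0.066.
%ΔQ_1 ≈ ε × %ΔP_2 = -0.066 × (8%) = -0.5%.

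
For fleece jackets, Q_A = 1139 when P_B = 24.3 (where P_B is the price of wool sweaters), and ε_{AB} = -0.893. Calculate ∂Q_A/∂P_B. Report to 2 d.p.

ε = (∂Q_A/∂P_B)·(P_B/Q_A) ⇒ ∂Q_A/∂P_B = ε·Q_A/P_B = -0.893 × 1139/24.3 ≈ -41.86.

-41.86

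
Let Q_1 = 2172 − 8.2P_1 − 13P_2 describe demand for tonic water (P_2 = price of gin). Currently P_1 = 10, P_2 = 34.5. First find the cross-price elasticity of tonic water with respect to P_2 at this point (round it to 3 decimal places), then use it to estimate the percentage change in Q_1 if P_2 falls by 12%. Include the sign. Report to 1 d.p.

3.3%

At P_1 = 10, P_2 = 34.5: Q_1 = 1641.5.
∂Q_1/∂P_2 = -13.
ε = (∂Q_1/∂P_2)(P_2/Q_1) = -13.0000 × 34.5/1641.5 ≈ -0.273.
%ΔQ_1 ≈ ε × %ΔP_2 = -0.273 × (-12%) = 3.3%.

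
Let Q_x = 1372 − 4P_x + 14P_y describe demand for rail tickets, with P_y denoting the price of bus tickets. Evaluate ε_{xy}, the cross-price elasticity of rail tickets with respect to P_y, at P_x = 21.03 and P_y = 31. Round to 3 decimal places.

At P_x = 21.03 and P_y = 31: Q_x = 1721.88.
∂Q_x/∂P_y = 14.
ε = (∂Q_x/∂P_y)(P_y/Q_x) = 14 × (31/1721.88) ≈ 0.252.

0.252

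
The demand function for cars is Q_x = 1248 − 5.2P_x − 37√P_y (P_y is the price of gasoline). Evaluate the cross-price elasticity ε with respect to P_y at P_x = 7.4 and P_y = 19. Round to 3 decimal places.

At P_x = 7.4 and P_y = 19: Q_x = 1048.241.
∂Q_x/∂P_y = -37/(2√P_y) = -37/(2√19) = -4.2442.
ε = (∂Q_x/∂P_y)(P_y/Q_x) = -4.2442 × (19/1048.241) ≈ -0.077.
ε < 0: complements.

-0.077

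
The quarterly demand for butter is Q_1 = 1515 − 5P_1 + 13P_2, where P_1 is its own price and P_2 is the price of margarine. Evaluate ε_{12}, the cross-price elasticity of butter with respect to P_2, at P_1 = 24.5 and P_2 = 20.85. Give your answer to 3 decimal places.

0.163

At P_1 = 24.5 and P_2 = 20.85: Q_1 = 1663.55.
∂Q_1/∂P_2 = 13.
ε = (∂Q_1/∂P_2)(P_2/Q_1) = 13 × (20.85/1663.55) ≈ 0.163.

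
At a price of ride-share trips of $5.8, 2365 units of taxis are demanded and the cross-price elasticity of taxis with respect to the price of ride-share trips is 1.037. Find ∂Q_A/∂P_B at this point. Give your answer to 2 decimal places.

ε = (∂Q_A/∂P_B)·(P_B/Q_A) ⇒ ∂Q_A/∂P_B = ε·Q_A/P_B = 1.037 × 2365/5.8 ≈ 422.85.

422.85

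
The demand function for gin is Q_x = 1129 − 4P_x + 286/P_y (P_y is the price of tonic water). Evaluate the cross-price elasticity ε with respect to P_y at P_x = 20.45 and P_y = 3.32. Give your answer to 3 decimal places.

-0.076

At P_x = 20.45 and P_y = 3.32: Q_x = 1133.345.
∂Q_x/∂P_y = −286/P_y² = -25.9472.
ε = (∂Q_x/∂P_y)(P_y/Q_x) = -25.9472 × (3.32/1133.345) ≈ -0.076.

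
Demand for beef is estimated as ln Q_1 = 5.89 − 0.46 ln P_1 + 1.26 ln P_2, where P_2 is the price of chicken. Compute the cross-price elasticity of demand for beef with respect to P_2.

1.26

In a log-linear (constant-elasticity) demand function, the coefficient on ln P_2 is the cross-price elasticity.
ε = 1.26. Positive, so beef and chicken are substitutes.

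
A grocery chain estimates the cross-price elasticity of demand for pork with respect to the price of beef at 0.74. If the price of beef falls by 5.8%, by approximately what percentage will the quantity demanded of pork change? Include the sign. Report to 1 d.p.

%ΔQ ≈ ε × %ΔP of beef = 0.74 × (-5.8%) = -4.3%.
Demand for pork falls by about 4.3%.

-4.3%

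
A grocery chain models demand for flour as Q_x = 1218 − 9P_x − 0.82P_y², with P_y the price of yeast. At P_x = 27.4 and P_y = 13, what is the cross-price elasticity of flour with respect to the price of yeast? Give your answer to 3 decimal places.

At P_x = 27.4 and P_y = 13: Q_x = 832.82.
∂Q_x/∂P_y = -1.64P_y = -1.64(13) = -21.3200.
ε = (∂Q_x/∂P_y)(P_y/Q_x) = -21.3200 × (13/832.82) ≈ -0.333.
ε < 0: complements.

-0.333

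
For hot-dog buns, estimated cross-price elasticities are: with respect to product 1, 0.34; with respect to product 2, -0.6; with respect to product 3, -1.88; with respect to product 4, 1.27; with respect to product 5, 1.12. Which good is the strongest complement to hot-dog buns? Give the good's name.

Complements have ε < 0. The most negative value is -1.88 (product 3).

product 3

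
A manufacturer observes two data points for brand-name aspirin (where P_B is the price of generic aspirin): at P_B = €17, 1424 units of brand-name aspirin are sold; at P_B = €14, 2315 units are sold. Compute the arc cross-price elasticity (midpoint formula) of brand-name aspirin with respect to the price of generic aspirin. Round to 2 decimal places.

-2.46

ΔQ_A = 2315 − 1424 = 891; ΔP_B = 14 − 17 = -3.
Midpoints: Q̄_A = 1869.5, P̄_B = 15.50.
ε = (ΔQ_A/Q̄_A)/(ΔP_B/P̄_B) = (891/1869.5)/(-3/15.50) ≈ -2.46.
ε < 0: brand-name aspirin and generic aspirin are complements.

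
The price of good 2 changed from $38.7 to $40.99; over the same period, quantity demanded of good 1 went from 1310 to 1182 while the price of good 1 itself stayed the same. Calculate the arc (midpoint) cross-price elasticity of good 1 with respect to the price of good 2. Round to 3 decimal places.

ΔQ_1 = 1182 − 1310 = -128; ΔP_2 = 40.99 − 38.7 = 2.29.
Midpoints: Q̄_1 = 1246.0, P̄_2 = 39.84.
ε = (ΔQ_1/Q̄_1)/(ΔP_2/P̄_2) = (-128/1246.0)/(2.29/39.84) ≈ -1.787.
ε < 0: good 1 and good 2 are complements.

-1.787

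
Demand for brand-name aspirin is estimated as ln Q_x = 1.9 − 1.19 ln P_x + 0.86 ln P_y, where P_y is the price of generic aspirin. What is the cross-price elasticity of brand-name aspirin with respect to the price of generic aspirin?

0.86

In a log-linear (constant-elasticity) demand function, the coefficient on ln P_y is the cross-price elasticity.
ε = 0.86. Positive, so brand-name aspirin and generic aspirin are substitutes.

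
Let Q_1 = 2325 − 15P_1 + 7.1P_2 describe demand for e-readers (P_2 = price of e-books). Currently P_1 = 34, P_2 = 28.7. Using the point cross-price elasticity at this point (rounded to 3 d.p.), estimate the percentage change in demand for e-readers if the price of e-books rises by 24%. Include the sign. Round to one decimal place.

At P_1 = 34, P_2 = 28.7: Q_1 = 2018.77.
∂Q_1/∂P_2 = 7.1.
ε = (∂Q_1/∂P_2)(P_2/Q_1) = 7.1000 × 28.7/2018.77 ≈ 0.101.
%ΔQ_1 ≈ ε × %ΔP_2 = 0.101 × (24%) = 2.4%.

2.4%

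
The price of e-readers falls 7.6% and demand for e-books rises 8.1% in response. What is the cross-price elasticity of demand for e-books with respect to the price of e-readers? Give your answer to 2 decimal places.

-1.07

ε = (%ΔQ of e-books) / (%ΔP of e-readers) = (8.1%) / (-7.6%) ≈ -1.07.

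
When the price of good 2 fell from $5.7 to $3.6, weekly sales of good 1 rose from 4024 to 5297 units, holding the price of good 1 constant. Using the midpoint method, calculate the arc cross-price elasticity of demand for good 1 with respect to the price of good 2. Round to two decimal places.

-0.60

ΔQ_1 = 5297 − 4024 = 1273; ΔP_2 = 3.6 − 5.7 = -2.1.
Midpoints: Q̄_1 = 4660.5, P̄_2 = 4.65.
ε = (ΔQ_1/Q̄_1)/(ΔP_2/P̄_2) = (1273/4660.5)/(-2.1/4.65) ≈ -0.60.
ε < 0: good 1 and good 2 are complements.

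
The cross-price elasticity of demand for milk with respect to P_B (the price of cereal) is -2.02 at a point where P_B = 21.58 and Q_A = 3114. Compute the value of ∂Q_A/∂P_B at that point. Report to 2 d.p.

ε = (∂Q_A/∂P_B)·(P_B/Q_A) ⇒ ∂Q_A/∂P_B = ε·Q_A/P_B = -2.02 × 3114/21.58 ≈ -291.49.

-291.49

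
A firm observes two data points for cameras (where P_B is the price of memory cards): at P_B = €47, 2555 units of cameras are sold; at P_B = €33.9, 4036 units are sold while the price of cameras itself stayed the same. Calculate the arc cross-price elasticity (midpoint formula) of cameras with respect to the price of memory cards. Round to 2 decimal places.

-1.39

ΔQ_A = 4036 − 2555 = 1481; ΔP_B = 33.9 − 47 = -13.1.
Midpoints: Q̄_A = 3295.5, P̄_B = 40.45.
ε = (ΔQ_A/Q̄_A)/(ΔP_B/P̄_B) = (1481/3295.5)/(-13.1/40.45) ≈ -1.39.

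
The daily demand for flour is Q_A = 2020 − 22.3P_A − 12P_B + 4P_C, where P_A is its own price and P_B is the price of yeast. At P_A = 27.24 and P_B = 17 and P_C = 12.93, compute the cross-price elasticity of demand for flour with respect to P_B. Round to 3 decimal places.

At P_A = 27.24 and P_B = 17 and P_C = 12.93: Q_A = 1260.268.
∂Q_A/∂P_B = -12.
ε = (∂Q_A/∂P_B)(P_B/Q_A) = -12 × (17/1260.268) ≈ -0.162.

-0.162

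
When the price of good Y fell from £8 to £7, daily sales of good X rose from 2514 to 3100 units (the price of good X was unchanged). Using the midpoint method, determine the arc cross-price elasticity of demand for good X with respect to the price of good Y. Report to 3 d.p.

ΔQ_X = 3100 − 2514 = 586; ΔP_Y = 7 − 8 = -1.
Midpoints: Q̄_X = 2807.0, P̄_Y = 7.50.
ε = (ΔQ_X/Q̄_X)/(ΔP_Y/P̄_Y) = (586/2807.0)/(-1/7.50) ≈ -1.566.

-1.566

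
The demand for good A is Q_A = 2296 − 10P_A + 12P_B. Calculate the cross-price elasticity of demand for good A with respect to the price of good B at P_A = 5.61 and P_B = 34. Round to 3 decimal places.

At P_A = 5.61 and P_B = 34: Q_A = 2647.9.
∂Q_A/∂P_B = 12.
ε = (∂Q_A/∂P_B)(P_B/Q_A) = 12 × (34/2647.9) ≈ 0.154.
Since ε > 0, good A and good B are substitutes.

0.154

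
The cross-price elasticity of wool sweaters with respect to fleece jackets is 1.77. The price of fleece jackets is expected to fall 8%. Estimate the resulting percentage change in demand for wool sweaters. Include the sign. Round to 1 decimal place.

%ΔQ ≈ ε × %ΔP of fleece jackets = 1.77 × (-8%) = -14.2%.

-14.2%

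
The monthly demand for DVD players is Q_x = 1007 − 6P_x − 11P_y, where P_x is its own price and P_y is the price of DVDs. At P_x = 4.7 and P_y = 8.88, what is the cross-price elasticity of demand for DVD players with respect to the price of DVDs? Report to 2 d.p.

At P_x = 4.7 and P_y = 8.88: Q_x = 881.12.
∂Q_x/∂P_y = -11.
ε = (∂Q_x/∂P_y)(P_y/Q_x) = -11 × (8.88/881.12) ≈ -0.11.
Since ε < 0, DVD players and DVDs are complements.

-0.11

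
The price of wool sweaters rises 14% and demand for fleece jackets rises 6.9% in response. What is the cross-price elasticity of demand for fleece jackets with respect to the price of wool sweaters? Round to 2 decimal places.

0.49

ε = (%ΔQ of fleece jackets) / (%ΔP of wool sweaters) = (6.9%) / (14%) ≈ 0.49.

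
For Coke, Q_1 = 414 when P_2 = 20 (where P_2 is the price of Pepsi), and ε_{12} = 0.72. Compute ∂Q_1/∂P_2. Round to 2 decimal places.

14.90

ε = (∂Q_1/∂P_2)·(P_2/Q_1) ⇒ ∂Q_1/∂P_2 = ε·Q_1/P_2 = 0.72 × 414/20 ≈ 14.90.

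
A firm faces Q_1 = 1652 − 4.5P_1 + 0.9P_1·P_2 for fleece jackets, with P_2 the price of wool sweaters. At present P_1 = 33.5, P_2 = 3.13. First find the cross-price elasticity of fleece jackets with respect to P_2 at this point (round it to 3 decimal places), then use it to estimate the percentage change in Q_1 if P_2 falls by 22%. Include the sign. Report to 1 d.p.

At P_1 = 33.5, P_2 = 3.13: Q_1 = 1595.620.
∂Q_1/∂P_2 = 0.9P_1 = 30.1500.
ε = (∂Q_1/∂P_2)(P_2/Q_1) = 30.1500 × 3.13/1595.620 ≈ 0.059.
%ΔQ_1 ≈ ε × %ΔP_2 = 0.059 × (-22%) = -1.3%.

-1.3%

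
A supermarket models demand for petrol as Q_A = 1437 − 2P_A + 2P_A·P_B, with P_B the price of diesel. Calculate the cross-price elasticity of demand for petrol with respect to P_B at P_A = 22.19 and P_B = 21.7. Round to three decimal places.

At P_A = 22.19 and P_B = 21.7: Q_A = 2355.666.
∂Q_A/∂P_B = 2P_A = 2(22.19) = 44.3800.
ε = (∂Q_A/∂P_B)(P_B/Q_A) = 44.3800 × (21.7/2355.666) ≈ 0.409.

0.409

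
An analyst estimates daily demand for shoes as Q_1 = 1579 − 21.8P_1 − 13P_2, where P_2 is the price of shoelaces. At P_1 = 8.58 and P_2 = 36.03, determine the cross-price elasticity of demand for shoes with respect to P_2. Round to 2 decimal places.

-0.51

At P_1 = 8.58 and P_2 = 36.03: Q_1 = 923.566.
∂Q_1/∂P_2 = -13.
ε = (∂Q_1/∂P_2)(P_2/Q_1) = -13 × (36.03/923.566) ≈ -0.51.
Since ε < 0, shoes and shoelaces are complements.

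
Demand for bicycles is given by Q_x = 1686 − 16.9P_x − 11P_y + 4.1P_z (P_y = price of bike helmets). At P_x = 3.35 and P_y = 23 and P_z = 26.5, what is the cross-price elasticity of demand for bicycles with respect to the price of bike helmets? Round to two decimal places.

-0.17

At P_x = 3.35 and P_y = 23 and P_z = 26.5: Q_x = 1485.035.
∂Q_x/∂P_y = -11.
ε = (∂Q_x/∂P_y)(P_y/Q_x) = -11 × (23/1485.035) ≈ -0.17.
Since ε < 0, bicycles and bike helmets are complements.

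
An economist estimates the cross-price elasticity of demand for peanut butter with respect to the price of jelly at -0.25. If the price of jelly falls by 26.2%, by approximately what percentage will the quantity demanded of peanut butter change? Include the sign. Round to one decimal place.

%ΔQ ≈ ε × %ΔP of jelly = -0.25 × (-26.2%) = 6.6%.

6.6%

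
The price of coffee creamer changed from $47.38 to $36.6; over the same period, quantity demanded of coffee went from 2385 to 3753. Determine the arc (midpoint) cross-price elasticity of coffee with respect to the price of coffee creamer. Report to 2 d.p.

-1.74

ΔQ_A = 3753 − 2385 = 1368; ΔP_B = 36.6 − 47.38 = -10.78.
Midpoints: Q̄_A = 3069.0, P̄_B = 41.99.
ε = (ΔQ_A/Q̄_A)/(ΔP_B/P̄_B) = (1368/3069.0)/(-10.78/41.99) ≈ -1.74.
ε < 0: coffee and coffee creamer are complements.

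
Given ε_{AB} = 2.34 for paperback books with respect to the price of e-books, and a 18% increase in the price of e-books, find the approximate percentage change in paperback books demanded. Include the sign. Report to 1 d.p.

42.1%

%ΔQ ≈ ε × %ΔP of e-books = 2.34 × (18%) = 42.1%.
Demand for paperback books rises by about 42.1%.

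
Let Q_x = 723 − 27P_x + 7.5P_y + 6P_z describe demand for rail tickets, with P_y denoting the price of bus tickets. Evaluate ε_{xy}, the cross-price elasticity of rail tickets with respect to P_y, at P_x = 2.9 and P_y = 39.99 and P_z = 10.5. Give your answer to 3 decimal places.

0.298

At P_x = 2.9 and P_y = 39.99 and P_z = 10.5: Q_x = 1007.625.
∂Q_x/∂P_y = 7.5.
ε = (∂Q_x/∂P_y)(P_y/Q_x) = 7.5 × (39.99/1007.625) ≈ 0.298.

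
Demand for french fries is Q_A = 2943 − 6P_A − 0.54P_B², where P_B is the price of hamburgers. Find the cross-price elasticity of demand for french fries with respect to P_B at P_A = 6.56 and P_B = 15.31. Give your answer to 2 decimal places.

At P_A = 6.56 and P_B = 15.31: Q_A = 2777.066.
∂Q_A/∂P_B = -1.08P_B = -1.08(15.31) = -16.5348.
ε = (∂Q_A/∂P_B)(P_B/Q_A) = -16.5348 × (15.31/2777.066) ≈ -0.09.
ε < 0: complements.

-0.09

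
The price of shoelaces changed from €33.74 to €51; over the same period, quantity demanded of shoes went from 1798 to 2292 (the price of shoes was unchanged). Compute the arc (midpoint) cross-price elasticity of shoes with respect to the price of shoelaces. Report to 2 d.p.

ΔQ_A = 2292 − 1798 = 494; ΔP_B = 51 − 33.74 = 17.26.
Midpoints: Q̄_A = 2045.0, P̄_B = 42.37.
ε = (ΔQ_A/Q̄_A)/(ΔP_B/P̄_B) = (494/2045.0)/(17.26/42.37) ≈ 0.59.

0.59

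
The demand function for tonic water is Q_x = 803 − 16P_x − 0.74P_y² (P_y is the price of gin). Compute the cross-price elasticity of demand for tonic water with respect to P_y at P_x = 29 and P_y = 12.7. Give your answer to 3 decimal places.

-1.087

At P_x = 29 and P_y = 12.7: Q_x = 219.645.
∂Q_x/∂P_y = -1.48P_y = -1.48(12.7) = -18.7960.
ε = (∂Q_x/∂P_y)(P_y/Q_x) = -18.7960 × (12.7/219.645) ≈ -1.087.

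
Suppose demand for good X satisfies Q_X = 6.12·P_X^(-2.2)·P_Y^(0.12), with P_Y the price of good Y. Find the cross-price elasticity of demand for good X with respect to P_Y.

0.12

In a log-linear (constant-elasticity) demand function, the coefficient on the exponent of P_Y is the cross-price elasticity.
ε = 0.12. Positive, so good X and good Y are substitutes.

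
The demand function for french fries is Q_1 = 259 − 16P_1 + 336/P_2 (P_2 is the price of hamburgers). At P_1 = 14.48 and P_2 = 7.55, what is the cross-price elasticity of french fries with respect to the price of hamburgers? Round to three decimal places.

At P_1 = 14.48 and P_2 = 7.55: Q_1 = 71.823.
∂Q_1/∂P_2 = −336/P_2² = -5.8945.
ε = (∂Q_1/∂P_2)(P_2/Q_1) = -5.8945 × (7.55/71.823) ≈ -0.620.

-0.620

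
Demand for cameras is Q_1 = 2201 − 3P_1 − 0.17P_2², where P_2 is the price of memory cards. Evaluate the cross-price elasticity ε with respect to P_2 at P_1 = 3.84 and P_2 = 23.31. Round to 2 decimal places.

At P_1 = 3.84 and P_2 = 23.31: Q_1 = 2097.109.
∂Q_1/∂P_2 = -0.34P_2 = -0.34(23.31) = -7.9254.
ε = (∂Q_1/∂P_2)(P_2/Q_1) = -7.9254 × (23.31/2097.109) ≈ -0.09.

-0.09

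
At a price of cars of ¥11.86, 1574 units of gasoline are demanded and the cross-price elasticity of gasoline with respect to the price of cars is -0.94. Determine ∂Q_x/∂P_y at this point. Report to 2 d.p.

ε = (∂Q_x/∂P_y)·(P_y/Q_x) ⇒ ∂Q_x/∂P_y = ε·Q_x/P_y = -0.94 × 1574/11.86 ≈ -124.75.

-124.75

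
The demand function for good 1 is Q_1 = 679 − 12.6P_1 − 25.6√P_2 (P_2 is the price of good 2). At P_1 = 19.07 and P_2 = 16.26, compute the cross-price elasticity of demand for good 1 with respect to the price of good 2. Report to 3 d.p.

-0.154

At P_1 = 19.07 and P_2 = 16.26: Q_1 = 335.489.
∂Q_1/∂P_2 = -25.6/(2√P_2) = -25.6/(2√16.26) = -3.1743.
ε = (∂Q_1/∂P_2)(P_2/Q_1) = -3.1743 × (16.26/335.489) ≈ -0.154.
ε < 0: complements.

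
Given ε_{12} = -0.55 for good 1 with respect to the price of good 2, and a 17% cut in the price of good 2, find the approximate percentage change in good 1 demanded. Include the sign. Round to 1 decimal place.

%ΔQ ≈ ε × %ΔP of good 2 = -0.55 × (-17%) = 9.4%.
Demand for good 1 rises by about 9.4%.

9.4%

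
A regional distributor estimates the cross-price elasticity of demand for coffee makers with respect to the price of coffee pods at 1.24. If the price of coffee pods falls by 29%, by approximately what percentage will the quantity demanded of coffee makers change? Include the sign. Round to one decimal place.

%ΔQ ≈ ε × %ΔP of coffee pods = 1.24 × (-29%) = -36.0%.

-36.0%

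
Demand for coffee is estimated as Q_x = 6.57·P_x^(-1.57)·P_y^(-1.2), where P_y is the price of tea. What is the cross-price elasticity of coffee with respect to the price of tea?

-1.20

In a log-linear (constant-elasticity) demand function, the coefficient on the exponent of P_y is the cross-price elasticity.
ε = -1.20. Negative, so coffee and tea are complements.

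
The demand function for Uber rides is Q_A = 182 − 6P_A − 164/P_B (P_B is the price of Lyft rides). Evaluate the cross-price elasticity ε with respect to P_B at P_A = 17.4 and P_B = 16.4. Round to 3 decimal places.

0.148

At P_A = 17.4 and P_B = 16.4: Q_A = 67.6.
∂Q_A/∂P_B = 164/P_B² = 0.6098.
ε = (∂Q_A/∂P_B)(P_B/Q_A) = 0.6098 × (16.4/67.6) ≈ 0.148.
ε > 0: substitutes.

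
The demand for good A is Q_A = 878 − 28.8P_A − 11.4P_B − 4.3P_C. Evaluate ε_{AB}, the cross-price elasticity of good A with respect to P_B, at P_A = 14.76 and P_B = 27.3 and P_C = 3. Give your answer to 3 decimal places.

-2.416

At P_A = 14.76 and P_B = 27.3 and P_C = 3: Q_A = 128.792.
∂Q_A/∂P_B = -11.4.
ε = (∂Q_A/∂P_B)(P_B/Q_A) = -11.4 × (27.3/128.792) ≈ -2.416.
Since ε < 0, good A and good B are complements.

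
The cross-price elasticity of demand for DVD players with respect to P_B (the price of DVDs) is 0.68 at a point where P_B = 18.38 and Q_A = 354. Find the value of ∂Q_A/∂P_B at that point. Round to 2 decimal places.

13.10

ε = (∂Q_A/∂P_B)·(P_B/Q_A) ⇒ ∂Q_A/∂P_B = ε·Q_A/P_B = 0.68 × 354/18.38 ≈ 13.10.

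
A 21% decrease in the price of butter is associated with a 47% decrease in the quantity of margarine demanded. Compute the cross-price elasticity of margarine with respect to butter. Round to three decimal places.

ε = (%ΔQ of margarine) / (%ΔP of butter) = (-47%) / (-21%) ≈ 2.238.
Positive cross-price elasticity: substitutes.

2.238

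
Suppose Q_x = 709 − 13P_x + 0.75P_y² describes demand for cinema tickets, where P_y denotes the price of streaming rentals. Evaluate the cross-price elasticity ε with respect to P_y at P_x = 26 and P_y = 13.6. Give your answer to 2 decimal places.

0.54

At P_x = 26 and P_y = 13.6: Q_x = 509.72.
∂Q_x/∂P_y = 1.5P_y = 1.5(13.6) = 20.4000.
ε = (∂Q_x/∂P_y)(P_y/Q_x) = 20.4000 × (13.6/509.72) ≈ 0.54.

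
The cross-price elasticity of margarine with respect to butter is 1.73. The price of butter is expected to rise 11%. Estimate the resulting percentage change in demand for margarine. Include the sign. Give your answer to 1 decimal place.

19.0%

%ΔQ ≈ ε × %ΔP of butter = 1.73 × (11%) = 19.0%.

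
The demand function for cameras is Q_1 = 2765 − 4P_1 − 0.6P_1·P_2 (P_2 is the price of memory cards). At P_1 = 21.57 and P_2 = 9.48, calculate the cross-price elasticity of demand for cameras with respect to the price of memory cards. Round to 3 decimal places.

-0.048

At P_1 = 21.57 and P_2 = 9.48: Q_1 = 2556.030.
∂Q_1/∂P_2 = -0.6P_1 = -0.6(21.57) = -12.9420.
ε = (∂Q_1/∂P_2)(P_2/Q_1) = -12.9420 × (9.48/2556.030) ≈ -0.048.
ε < 0: complements.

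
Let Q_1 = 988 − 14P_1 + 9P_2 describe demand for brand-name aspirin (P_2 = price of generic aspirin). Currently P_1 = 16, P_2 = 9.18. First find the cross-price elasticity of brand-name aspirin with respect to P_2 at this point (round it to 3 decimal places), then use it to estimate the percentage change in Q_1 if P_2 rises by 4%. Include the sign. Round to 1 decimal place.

0.4%

At P_1 = 16, P_2 = 9.18: Q_1 = 846.62.
∂Q_1/∂P_2 = 9.
ε = (∂Q_1/∂P_2)(P_2/Q_1) = 9.0000 × 9.18/846.62 ≈ 0.098.
%ΔQ_1 ≈ ε × %ΔP_2 = 0.098 × (4%) = 0.4%.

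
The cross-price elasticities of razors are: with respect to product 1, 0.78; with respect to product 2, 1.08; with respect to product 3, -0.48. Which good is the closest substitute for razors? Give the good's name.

Substitutes have ε > 0. Among the positive values, 1.08 (product 2) is largest.

product 2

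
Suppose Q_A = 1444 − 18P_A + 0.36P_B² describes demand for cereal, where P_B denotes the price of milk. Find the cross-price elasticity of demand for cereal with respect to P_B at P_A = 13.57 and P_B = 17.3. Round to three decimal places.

At P_A = 13.57 and P_B = 17.3: Q_A = 1307.484.
∂Q_A/∂P_B = 0.72P_B = 0.72(17.3) = 12.4560.
ε = (∂Q_A/∂P_B)(P_B/Q_A) = 12.4560 × (17.3/1307.484) ≈ 0.165.
ε > 0: substitutes.

0.165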